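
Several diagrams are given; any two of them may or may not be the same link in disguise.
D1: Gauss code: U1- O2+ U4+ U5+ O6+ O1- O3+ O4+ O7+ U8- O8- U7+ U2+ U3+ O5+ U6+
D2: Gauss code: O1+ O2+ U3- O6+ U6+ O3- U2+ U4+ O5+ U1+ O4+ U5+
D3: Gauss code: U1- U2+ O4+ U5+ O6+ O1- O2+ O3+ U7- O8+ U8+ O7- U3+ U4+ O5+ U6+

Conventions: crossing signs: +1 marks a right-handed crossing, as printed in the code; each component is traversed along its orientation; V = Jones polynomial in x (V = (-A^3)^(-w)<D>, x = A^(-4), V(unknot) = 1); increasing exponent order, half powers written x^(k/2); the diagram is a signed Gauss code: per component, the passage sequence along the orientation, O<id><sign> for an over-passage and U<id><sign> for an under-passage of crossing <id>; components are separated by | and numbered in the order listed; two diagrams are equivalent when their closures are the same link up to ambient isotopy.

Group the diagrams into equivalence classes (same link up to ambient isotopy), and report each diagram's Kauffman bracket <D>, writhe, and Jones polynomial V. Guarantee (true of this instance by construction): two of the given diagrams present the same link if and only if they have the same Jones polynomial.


equivalence classes: {D1, D2, D3}
D1 (bracket -A^-4 + 1 + A^8; 8 crossings at w = +4): V = x + x^3 - x^4
V(D2) = x + x^3 - x^4  [6 crossings, <D> = -A^-4 + 1 + A^8, w = +4]
V(D3) = x + x^3 - x^4  [8 crossings, <D> = -A^-4 + 1 + A^8, w = +4]
key observation: all 3 diagrams share one V(x), hence one class


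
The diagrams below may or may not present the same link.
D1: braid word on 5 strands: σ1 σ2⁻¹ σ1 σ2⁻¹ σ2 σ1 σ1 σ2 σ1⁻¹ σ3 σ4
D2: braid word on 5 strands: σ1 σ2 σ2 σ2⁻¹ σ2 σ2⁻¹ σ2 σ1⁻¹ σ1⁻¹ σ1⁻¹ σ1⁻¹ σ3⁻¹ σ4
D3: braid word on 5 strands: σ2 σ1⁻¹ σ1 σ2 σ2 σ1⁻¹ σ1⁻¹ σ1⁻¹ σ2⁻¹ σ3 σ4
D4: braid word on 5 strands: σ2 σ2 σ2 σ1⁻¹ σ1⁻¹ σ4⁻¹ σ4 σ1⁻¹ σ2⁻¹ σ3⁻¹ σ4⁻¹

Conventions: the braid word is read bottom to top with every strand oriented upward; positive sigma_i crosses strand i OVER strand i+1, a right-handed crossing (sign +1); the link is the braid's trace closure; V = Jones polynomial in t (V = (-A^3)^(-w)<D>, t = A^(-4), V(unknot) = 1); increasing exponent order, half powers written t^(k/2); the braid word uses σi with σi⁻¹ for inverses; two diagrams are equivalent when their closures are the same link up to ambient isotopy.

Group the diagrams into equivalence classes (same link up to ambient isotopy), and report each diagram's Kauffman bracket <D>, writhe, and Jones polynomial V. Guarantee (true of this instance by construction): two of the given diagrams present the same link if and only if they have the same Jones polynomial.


grouping into links: {D1} | {D2, D3, D4}
V(D1) = -t^(1/2) - t^(3/2) - t^(5/2) + t^(9/2)  (w +5, c 11, <D> = -A^-3 + A^5 + A^9 + A^13)
V(D2) = t^(-7/2) - t^(-5/2) + t^(-3/2) - 2t^(-1/2) - t^(3/2)  (w -1, c 13, <D> = A^-9 + 2A^-1 - A^3 + A^7 - A^11)
V(D3) = t^(-7/2) - t^(-5/2) + t^(-3/2) - 2t^(-1/2) - t^(3/2)  [11 crossings, <D> = A^-3 + 2A^5 - A^9 + A^13 - A^17, w = +1]
D4 (bracket A^-15 + 2A^-7 - A^-3 + A - A^5; 11 crossings at w = -3): V = t^(-7/2) - t^(-5/2) + t^(-3/2) - 2t^(-1/2) - t^(3/2)
key observation: 2 classes among 4 diagrams; unequal V(t) rules out equality


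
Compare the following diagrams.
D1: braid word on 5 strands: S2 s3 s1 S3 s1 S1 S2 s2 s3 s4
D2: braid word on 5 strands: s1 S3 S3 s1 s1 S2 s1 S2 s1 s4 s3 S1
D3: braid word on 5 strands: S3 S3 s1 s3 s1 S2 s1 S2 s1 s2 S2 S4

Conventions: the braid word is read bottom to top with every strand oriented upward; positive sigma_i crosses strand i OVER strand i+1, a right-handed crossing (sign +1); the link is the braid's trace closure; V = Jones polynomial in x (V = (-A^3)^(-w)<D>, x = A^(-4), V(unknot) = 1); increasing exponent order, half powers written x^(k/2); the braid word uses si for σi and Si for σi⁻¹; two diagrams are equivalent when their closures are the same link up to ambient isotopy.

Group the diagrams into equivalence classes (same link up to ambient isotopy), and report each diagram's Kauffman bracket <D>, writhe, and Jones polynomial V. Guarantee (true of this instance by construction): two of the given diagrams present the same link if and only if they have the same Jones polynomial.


equivalence classes: {D1} | {D2, D3}
D1 (bracket A^6; 10 crossings at w = +2): V = 1
V(D2) = x^-1 - 1 + 2x - 2x^2 + 2x^3 - 2x^4 + x^5  (w +2, c 12, <D> = A^-14 - 2A^-10 + 2A^-6 - 2A^-2 + 2A^2 - A^6 + A^10)
V(D3) = x^-1 - 1 + 2x - 2x^2 + 2x^3 - 2x^4 + x^5  (w 0, c 12, <D> = A^-20 - 2A^-16 + 2A^-12 - 2A^-8 + 2A^-4 - 1 + A^4)
observation: comparing 3 Jones polynomials yields 2 groups


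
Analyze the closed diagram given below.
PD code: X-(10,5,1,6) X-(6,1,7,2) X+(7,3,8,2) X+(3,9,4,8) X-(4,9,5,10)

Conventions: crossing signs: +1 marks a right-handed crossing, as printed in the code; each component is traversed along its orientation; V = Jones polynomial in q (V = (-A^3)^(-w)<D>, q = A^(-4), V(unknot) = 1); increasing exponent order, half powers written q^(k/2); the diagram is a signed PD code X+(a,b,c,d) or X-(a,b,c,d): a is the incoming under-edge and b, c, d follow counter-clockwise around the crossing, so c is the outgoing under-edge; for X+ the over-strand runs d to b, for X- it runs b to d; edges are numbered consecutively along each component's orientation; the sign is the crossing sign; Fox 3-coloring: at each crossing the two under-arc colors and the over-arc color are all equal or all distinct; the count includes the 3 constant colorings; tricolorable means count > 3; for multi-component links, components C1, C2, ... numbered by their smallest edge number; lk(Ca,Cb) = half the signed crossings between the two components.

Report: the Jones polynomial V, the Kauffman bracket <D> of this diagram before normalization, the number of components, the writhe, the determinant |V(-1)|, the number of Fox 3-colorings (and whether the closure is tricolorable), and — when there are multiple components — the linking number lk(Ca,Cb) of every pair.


V = 1
<D> = -A^-3 (w = -1)
1 component over 5 crossings, w = -1
3 Fox colorings among 3^5, |V(-1)| = 1: not tricolorable
why: det 1 = |V(-1)|; not divisible by 3, so not tricolorable


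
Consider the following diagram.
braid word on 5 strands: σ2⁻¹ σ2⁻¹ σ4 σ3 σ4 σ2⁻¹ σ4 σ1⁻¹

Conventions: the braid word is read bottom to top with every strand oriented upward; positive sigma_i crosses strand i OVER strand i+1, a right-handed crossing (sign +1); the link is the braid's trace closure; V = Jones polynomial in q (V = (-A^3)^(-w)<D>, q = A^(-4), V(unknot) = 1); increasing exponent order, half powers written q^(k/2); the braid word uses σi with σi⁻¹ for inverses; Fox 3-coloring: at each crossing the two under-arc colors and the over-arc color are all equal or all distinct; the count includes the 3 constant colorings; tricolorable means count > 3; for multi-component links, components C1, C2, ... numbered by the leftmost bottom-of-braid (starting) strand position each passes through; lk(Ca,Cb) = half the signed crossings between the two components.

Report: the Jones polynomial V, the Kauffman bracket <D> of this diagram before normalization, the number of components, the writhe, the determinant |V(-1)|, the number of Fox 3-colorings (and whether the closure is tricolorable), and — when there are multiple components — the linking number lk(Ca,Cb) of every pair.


V = -q^-3 + q^-2 - q^-1 + 3 - q + q^2 - q^3
<D> = -A^-12 + A^-8 - A^-4 + 3 - A^4 + A^8 - A^12 (w = 0)
1 component over 8 crossings, w = 0
27 Fox colorings among 3^8, |V(-1)| = 9: tricolorable
why: w = 0 shifts under R1 moves; the (-A^3)^(0) factor cancels that in V


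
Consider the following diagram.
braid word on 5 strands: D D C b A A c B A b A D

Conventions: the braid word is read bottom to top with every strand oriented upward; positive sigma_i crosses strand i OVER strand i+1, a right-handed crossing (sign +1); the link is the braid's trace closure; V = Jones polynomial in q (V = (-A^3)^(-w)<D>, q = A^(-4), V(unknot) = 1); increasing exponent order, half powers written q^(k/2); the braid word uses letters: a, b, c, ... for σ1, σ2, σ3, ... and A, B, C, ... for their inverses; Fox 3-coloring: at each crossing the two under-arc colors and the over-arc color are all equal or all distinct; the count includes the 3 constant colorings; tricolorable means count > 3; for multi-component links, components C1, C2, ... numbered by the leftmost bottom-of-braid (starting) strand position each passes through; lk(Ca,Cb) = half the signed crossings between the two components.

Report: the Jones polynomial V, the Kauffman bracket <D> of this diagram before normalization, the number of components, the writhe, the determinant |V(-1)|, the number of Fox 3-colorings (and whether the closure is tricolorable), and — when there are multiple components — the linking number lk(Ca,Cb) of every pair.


V(q) = q^-8 - 2q^-7 + q^-6 - 2q^-5 + 2q^-4 + q^-2
bracket: A^-10 + 2A^-2 - 2A^2 + A^6 - 2A^10 + A^14, w = -6
1 component, writhe -6, over 12 crossings
det 9, colorings 27 of 3^12 — tricolorable
observation: the span of V is 6, forcing >= 6 crossings in any diagram


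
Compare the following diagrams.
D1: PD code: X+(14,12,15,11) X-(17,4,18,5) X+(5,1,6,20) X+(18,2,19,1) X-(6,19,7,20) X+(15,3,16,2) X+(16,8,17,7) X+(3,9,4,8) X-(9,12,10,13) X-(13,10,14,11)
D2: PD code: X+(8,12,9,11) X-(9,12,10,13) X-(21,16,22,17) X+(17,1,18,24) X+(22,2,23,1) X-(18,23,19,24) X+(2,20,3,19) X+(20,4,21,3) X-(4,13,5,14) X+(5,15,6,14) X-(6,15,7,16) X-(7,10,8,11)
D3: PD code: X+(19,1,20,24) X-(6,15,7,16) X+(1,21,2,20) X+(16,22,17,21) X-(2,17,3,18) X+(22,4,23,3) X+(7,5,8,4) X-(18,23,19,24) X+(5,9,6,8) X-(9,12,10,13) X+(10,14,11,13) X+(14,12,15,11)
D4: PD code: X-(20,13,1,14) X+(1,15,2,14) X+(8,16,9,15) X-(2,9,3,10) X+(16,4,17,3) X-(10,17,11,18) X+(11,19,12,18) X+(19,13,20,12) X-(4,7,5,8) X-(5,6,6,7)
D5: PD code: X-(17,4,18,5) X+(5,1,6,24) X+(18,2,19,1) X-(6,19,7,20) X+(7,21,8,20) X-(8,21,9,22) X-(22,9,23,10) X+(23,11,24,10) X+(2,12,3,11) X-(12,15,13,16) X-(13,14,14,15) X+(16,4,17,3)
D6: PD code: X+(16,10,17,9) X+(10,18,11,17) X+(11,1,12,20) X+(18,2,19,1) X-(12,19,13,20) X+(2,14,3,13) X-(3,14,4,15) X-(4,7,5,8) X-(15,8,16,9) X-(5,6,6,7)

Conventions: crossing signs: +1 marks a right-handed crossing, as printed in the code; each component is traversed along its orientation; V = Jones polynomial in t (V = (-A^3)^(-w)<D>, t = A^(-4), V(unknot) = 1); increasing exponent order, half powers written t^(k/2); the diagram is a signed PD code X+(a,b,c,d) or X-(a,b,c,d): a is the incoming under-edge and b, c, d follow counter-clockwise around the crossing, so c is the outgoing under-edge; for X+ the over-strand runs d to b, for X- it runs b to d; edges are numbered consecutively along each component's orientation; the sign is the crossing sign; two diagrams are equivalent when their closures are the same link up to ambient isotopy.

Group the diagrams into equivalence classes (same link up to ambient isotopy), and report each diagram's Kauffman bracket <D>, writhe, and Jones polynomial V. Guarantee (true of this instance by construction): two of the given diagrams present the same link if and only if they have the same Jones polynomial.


classes: {D1, D2, D3, D4, D5, D6}
V(D1) = 1  [10 crossings, <D> = A^6, w = +2]
D2 (bracket 1; 12 crossings at w = 0): V = 1
D3 (bracket A^12; 12 crossings at w = +4): V = 1
D4 (bracket 1; 10 crossings at w = 0): V = 1
D5 (bracket 1; 12 crossings at w = 0): V = 1
V(D6) = 1  [10 crossings, <D> = 1, w = 0]
note: one V(t) for all 6 diagrams — one class (guaranteed)


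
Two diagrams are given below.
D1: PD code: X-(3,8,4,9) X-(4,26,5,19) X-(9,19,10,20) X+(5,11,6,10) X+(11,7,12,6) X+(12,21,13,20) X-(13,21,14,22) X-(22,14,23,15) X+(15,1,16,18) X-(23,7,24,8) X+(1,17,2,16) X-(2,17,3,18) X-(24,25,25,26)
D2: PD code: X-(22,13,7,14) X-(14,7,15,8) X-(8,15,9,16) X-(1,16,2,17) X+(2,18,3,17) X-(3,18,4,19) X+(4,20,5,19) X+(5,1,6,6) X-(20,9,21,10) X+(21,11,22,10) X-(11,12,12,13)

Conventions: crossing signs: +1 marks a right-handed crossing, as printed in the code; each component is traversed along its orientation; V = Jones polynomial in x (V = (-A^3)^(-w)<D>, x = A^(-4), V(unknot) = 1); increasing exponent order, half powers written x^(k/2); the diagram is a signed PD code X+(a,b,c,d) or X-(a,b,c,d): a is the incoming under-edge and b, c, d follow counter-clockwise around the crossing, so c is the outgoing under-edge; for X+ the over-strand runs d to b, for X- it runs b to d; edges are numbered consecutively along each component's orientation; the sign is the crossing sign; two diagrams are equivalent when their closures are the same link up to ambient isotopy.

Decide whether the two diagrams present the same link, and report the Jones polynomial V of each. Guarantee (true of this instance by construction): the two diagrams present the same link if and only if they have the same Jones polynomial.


same link: no
V(D1) = -x^(-9/2) - x^(-5/2) + x^(-3/2) - x^(-1/2)  [13 crossings, <D> = A^-7 - A^-3 + A + A^9, w = -3]
V(D2) = x^(-9/2) - x^(-5/2) - x^(-3/2) - x^(-1/2)  (w -3, c 11, <D> = A^-7 + A^-3 + A - A^9)
note: 2 classes among 2 diagrams; unequal V(x) rules out equality


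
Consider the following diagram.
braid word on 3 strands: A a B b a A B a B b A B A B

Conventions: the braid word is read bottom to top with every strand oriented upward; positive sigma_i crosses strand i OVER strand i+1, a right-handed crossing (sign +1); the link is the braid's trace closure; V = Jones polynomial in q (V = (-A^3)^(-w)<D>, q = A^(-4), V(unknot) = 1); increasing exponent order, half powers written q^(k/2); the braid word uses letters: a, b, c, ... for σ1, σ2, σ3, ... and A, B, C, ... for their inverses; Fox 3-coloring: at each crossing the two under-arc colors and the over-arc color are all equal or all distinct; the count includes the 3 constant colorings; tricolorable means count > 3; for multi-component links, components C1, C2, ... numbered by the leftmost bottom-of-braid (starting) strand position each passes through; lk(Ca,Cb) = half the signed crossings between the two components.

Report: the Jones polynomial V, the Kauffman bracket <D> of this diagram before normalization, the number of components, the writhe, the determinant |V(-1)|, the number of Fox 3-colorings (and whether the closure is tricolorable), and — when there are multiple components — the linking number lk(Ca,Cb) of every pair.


Jones polynomial: V(q) = -q^-4 + q^-3 + q^-1
<D> = A^-8 + 1 - A^4; writhe -4
components 1, writhe -4 (14 crossings)
3-colorings: 9 of 3^14, det 3 — tricolorable
note: w = -4 shifts under R1 moves; the (-A^3)^(4) factor cancels that in V


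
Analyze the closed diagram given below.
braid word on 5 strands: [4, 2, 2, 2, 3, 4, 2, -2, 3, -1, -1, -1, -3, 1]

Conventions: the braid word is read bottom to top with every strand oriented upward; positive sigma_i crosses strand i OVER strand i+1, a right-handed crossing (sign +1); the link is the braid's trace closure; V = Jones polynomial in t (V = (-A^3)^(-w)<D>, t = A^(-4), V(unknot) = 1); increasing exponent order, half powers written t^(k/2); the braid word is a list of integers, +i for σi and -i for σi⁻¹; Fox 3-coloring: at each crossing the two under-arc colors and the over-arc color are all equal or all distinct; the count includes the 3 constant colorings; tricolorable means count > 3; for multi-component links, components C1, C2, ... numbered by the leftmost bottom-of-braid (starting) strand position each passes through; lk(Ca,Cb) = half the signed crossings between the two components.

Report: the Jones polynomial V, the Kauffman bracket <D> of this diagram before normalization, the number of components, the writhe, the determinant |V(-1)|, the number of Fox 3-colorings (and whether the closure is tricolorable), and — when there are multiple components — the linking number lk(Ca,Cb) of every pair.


V(t) = t^-1 + 3t - t^2 + 3t^3 - 2t^4 + t^5 - t^6
bracket: -A^-12 + A^-8 - 2A^-4 + 3 - A^4 + 3A^8 + A^16, w = +4
3 components, writhe +4, over 14 crossings
lk(C1,C2) = -1
linking number lk(C1,C3) = 0
lk(C2,C3): +1
det 12, colorings 9 of 3^14 — tricolorable
observation: the span of V is 7, within the link bound 14 + 3 - 1


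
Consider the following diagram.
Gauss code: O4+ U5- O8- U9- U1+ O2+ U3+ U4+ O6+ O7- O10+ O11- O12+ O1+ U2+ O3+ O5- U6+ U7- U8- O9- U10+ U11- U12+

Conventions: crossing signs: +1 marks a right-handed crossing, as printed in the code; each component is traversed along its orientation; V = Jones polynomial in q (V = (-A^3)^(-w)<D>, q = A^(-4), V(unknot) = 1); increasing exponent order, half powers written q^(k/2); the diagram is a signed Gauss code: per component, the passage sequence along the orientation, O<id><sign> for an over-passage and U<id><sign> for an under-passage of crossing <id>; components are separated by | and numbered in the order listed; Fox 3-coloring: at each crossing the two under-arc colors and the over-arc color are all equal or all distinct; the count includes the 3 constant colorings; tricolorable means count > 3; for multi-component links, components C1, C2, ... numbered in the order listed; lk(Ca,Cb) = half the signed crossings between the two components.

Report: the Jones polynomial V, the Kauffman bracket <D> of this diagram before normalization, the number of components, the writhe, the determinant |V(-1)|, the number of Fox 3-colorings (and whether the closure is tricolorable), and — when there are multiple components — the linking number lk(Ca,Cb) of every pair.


Jones polynomial: V(q) = -q^-1 + 2 - q + 2q^2 - q^3 + q^4 - q^5
<D> = -A^-14 + A^-10 - A^-6 + 2A^-2 - A^2 + 2A^6 - A^10; writhe +2
components 1, writhe +2 (12 crossings)
3-colorings: 9 of 3^12, det 9 — tricolorable
note: |V(-1)| = 9: so tricolorable, since 3 divides 9


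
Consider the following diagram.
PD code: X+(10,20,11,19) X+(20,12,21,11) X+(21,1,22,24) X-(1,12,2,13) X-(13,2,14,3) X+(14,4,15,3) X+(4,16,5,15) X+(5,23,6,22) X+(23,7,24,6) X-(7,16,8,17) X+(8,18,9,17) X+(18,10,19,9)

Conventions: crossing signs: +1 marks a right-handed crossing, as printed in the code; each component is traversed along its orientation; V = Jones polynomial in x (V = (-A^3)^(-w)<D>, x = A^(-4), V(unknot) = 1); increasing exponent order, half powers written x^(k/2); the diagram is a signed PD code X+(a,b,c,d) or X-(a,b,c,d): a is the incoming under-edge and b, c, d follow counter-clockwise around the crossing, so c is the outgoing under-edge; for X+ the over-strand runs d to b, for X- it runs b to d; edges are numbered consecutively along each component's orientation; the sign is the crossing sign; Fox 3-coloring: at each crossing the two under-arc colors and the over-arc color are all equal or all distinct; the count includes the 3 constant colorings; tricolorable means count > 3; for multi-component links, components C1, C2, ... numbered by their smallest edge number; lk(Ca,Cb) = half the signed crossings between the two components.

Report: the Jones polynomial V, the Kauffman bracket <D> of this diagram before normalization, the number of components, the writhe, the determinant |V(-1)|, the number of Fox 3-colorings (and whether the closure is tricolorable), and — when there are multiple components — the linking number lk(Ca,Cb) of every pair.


V(x) = x^2 + 2x^4 - 2x^5 + x^6 - 2x^7 + x^8
bracket: A^-14 - 2A^-10 + A^-6 - 2A^-2 + 2A^2 + A^10, w = +6
1 component, writhe +6, over 12 crossings
det 9, colorings 27 of 3^12 — tricolorable
observation: w = +6 shifts under R1 moves; the (-A^3)^(-6) factor cancels that in V


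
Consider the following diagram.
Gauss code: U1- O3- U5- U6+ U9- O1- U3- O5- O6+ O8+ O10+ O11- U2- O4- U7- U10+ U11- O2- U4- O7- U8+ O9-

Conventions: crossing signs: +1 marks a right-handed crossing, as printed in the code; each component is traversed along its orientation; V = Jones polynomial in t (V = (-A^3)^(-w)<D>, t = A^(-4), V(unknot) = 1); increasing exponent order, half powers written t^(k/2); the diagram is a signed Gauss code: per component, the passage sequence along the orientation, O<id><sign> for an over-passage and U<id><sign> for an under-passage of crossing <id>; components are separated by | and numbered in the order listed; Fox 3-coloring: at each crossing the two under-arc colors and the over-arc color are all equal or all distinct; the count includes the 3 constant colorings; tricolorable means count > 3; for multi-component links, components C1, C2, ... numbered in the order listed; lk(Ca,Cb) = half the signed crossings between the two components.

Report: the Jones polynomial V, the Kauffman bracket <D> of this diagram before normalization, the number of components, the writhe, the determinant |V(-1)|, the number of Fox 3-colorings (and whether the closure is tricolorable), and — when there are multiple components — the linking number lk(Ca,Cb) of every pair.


Jones polynomial: V(t) = t^-8 - 2t^-7 + t^-6 - 2t^-5 + 2t^-4 + t^-2
<D> = -A^-7 - 2A + 2A^5 - A^9 + 2A^13 - A^17; writhe -5
components 1, writhe -5 (11 crossings)
3-colorings: 27 of 3^11, det 9 — tricolorable
note: det 9 = |V(-1)|; divisible by 3, so tricolorable


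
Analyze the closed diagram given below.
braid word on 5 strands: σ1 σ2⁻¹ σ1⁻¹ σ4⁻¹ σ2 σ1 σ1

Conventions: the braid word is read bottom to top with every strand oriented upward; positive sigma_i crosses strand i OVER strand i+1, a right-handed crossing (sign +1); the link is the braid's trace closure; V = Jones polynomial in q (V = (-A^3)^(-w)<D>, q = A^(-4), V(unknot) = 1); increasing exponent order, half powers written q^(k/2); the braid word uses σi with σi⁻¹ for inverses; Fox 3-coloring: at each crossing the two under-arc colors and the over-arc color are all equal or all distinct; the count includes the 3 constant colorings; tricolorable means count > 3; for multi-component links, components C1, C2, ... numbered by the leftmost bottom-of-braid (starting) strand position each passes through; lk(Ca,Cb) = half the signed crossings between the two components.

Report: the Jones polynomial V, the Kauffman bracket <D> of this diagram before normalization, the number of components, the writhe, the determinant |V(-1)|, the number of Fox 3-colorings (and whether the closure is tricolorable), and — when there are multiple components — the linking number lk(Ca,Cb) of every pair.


V = -q^(1/2) - q^(3/2) - q^(5/2) + q^(9/2)
<D> = -A^-15 + A^-7 + A^-3 + A (w = +1)
2 components over 7 crossings, w = +1
lk(C1,C2): 0
27 Fox colorings among 3^7, |V(-1)| = 0: tricolorable
why: every pair of the 2 components has lk = 0


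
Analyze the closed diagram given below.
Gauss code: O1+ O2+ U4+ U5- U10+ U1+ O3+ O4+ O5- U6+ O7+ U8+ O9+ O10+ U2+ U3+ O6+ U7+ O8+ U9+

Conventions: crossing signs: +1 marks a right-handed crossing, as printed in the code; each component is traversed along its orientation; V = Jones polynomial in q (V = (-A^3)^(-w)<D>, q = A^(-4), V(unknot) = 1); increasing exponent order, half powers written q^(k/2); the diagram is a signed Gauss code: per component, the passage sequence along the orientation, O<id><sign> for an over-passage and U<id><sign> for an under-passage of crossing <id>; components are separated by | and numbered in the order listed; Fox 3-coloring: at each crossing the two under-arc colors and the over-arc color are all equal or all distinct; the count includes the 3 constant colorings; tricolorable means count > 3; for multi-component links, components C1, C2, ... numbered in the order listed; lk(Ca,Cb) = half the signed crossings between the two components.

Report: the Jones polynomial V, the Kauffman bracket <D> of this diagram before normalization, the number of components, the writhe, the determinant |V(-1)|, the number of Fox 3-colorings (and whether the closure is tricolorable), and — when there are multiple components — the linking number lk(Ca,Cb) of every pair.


V = q^3 + q^5 - q^6 + q^7 - q^8 + q^9 - q^10
<D> = -A^-16 + A^-12 - A^-8 + A^-4 - 1 + A^4 + A^12 (w = +8)
1 component over 10 crossings, w = +8
3 Fox colorings among 3^10, |V(-1)| = 7: not tricolorable
why: w = +8 (over 10 crossings) is diagram-only; (-A^3)^(-8) removes it from V


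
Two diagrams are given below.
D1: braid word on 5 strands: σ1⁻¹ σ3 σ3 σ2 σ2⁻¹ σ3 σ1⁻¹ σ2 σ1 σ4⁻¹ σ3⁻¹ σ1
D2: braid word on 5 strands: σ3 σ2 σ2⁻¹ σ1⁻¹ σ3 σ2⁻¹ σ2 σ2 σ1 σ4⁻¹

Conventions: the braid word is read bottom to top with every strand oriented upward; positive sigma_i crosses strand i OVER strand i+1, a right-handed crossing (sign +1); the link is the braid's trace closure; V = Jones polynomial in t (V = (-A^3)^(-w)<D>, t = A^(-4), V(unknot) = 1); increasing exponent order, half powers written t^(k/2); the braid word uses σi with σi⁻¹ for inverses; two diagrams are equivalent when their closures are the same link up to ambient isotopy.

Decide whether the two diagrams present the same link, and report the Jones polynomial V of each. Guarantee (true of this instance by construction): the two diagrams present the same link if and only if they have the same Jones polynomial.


equivalent: yes
V(D1) = 1 + t + t^2 + t^3  (w +2, c 12, <D> = A^-6 + A^-2 + A^2 + A^6)
V(D2) = 1 + t + t^2 + t^3  (w +2, c 10, <D> = A^-6 + A^-2 + A^2 + A^6)
why: all 2 diagrams share one V(t), hence one class


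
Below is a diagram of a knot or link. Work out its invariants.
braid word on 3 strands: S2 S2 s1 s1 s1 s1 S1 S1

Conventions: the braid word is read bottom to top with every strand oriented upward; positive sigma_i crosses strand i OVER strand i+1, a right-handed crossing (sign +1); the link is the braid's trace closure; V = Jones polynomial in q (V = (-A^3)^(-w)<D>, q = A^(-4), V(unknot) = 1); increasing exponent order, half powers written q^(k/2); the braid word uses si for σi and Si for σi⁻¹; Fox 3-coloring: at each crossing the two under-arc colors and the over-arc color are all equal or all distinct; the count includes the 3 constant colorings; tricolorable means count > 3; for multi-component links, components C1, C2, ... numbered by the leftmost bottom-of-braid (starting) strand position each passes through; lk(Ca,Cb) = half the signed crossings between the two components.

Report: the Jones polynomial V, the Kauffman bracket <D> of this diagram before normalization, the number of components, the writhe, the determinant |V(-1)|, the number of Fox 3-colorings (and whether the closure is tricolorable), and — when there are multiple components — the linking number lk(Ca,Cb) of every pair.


Jones polynomial: V(q) = q^-2 + 2 + q^2
<D> = A^-8 + 2 + A^8; writhe 0
components 3, writhe 0 (8 crossings)
linking number lk(C1,C2) = +1
lk(C1,C3): 0
lk(C2,C3) = -1
3-colorings: 3 of 3^8, det 4 — not tricolorable
note: |V(-1)| = 4: so not tricolorable, since 3 does not divide 4


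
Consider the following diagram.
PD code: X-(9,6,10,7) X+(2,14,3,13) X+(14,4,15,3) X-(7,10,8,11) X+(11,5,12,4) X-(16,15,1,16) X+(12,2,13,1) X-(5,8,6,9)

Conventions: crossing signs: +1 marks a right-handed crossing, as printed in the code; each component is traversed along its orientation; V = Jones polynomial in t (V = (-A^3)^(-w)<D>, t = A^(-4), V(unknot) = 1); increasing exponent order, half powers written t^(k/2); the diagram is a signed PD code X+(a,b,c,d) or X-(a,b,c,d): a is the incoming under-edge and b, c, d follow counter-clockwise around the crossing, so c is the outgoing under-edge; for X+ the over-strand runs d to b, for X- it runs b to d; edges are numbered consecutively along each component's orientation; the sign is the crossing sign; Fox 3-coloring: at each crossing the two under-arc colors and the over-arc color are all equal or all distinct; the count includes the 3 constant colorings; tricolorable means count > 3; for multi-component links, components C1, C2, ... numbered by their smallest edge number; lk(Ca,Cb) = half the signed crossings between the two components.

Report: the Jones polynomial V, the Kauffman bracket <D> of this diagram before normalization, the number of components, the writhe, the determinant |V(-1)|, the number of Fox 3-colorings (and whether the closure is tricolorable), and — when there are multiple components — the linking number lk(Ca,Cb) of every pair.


V = -t^-3 + t^-2 - t^-1 + 3 - t + t^2 - t^3
<D> = -A^-12 + A^-8 - A^-4 + 3 - A^4 + A^8 - A^12 (w = 0)
1 component over 8 crossings, w = 0
27 Fox colorings among 3^8, |V(-1)| = 9: tricolorable
why: w = 0 (over 8 crossings) is diagram-only; (-A^3)^(0) removes it from V


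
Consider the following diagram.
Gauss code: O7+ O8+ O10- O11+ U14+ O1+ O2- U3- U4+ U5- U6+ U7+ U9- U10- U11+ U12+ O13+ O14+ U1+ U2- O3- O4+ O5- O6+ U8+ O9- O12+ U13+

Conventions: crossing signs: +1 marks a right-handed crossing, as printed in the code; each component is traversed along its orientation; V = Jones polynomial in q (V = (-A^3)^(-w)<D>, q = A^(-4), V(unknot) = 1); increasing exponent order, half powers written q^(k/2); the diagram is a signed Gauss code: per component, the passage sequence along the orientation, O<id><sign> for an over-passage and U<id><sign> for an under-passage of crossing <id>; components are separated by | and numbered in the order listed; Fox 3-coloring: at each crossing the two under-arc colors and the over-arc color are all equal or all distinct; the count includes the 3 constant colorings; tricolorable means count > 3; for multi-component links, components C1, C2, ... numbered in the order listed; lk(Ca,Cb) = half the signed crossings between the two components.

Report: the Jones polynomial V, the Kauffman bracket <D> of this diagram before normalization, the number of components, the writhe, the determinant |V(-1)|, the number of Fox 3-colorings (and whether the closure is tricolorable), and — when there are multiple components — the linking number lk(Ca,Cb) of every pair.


V = q + q^3 - q^4
<D> = -A^-4 + 1 + A^8 (w = +4)
1 component over 14 crossings, w = +4
9 Fox colorings among 3^14, |V(-1)| = 3: tricolorable
why: w = +4 shifts under R1 moves; the (-A^3)^(-4) factor cancels that in V


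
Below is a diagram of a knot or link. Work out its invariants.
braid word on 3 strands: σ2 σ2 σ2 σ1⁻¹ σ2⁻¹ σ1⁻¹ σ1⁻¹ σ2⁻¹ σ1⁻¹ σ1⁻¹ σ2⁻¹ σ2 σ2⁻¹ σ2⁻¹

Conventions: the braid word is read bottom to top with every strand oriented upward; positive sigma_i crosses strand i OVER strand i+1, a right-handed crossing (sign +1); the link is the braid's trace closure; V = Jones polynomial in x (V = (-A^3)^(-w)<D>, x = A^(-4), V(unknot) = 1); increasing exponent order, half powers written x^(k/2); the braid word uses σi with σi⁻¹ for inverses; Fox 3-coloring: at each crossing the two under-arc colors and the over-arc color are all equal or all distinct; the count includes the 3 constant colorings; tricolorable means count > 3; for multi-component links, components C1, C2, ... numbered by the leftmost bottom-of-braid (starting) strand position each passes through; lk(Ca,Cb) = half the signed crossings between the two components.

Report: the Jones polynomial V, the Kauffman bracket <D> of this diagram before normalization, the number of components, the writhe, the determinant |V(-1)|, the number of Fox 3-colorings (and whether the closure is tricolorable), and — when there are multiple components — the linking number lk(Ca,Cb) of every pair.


V = -x^-7 + x^-6 - x^-5 + x^-4 + x^-2
<D> = A^-10 + A^-2 - A^2 + A^6 - A^10 (w = -6)
1 component over 14 crossings, w = -6
3 Fox colorings among 3^14, |V(-1)| = 5: not tricolorable
why: the span of V is 5, forcing >= 5 crossings in any diagram


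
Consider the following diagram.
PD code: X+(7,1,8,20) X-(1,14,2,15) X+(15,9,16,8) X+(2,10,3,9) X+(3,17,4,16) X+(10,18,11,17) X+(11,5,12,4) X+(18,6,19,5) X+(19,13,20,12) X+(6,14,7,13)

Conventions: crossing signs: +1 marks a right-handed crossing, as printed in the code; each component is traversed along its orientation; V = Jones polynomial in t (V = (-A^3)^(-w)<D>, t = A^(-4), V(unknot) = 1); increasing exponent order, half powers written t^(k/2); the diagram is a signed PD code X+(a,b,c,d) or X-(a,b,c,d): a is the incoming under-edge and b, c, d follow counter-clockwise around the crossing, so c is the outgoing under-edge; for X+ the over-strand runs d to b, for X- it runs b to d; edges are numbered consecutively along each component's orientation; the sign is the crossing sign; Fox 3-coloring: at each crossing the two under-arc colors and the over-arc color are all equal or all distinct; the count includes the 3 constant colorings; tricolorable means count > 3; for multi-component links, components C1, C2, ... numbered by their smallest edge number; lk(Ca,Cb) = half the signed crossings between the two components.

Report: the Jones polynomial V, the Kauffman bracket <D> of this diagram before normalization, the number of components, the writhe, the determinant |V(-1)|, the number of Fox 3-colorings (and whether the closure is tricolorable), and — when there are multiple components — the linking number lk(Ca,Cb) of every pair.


V = t^3 + t^5 - t^8
<D> = -A^-8 + A^4 + A^12 (w = +8)
1 component over 10 crossings, w = +8
9 Fox colorings among 3^10, |V(-1)| = 3: tricolorable
why: the span of V is 5, forcing >= 5 crossings in any diagram


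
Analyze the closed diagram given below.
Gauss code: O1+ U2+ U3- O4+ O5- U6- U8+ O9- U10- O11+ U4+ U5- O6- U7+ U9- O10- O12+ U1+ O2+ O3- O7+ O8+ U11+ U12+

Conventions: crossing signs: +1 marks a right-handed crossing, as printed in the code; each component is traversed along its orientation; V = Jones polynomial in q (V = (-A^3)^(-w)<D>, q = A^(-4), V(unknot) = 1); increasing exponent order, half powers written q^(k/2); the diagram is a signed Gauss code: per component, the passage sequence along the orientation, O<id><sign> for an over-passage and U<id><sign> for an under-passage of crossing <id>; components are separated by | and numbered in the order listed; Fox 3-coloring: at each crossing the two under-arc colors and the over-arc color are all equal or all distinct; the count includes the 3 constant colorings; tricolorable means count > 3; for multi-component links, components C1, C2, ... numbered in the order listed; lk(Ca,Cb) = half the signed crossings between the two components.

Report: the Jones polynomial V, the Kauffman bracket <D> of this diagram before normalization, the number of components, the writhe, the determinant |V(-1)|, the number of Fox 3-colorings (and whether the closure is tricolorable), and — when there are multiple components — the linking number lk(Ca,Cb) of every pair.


Jones polynomial: V(q) = -q^-1 + 2 - q + 2q^2 - q^3 + q^4 - q^5
<D> = -A^-14 + A^-10 - A^-6 + 2A^-2 - A^2 + 2A^6 - A^10; writhe +2
components 1, writhe +2 (12 crossings)
3-colorings: 9 of 3^12, det 9 — tricolorable
note: w = +2 shifts under R1 moves; the (-A^3)^(-2) factor cancels that in V


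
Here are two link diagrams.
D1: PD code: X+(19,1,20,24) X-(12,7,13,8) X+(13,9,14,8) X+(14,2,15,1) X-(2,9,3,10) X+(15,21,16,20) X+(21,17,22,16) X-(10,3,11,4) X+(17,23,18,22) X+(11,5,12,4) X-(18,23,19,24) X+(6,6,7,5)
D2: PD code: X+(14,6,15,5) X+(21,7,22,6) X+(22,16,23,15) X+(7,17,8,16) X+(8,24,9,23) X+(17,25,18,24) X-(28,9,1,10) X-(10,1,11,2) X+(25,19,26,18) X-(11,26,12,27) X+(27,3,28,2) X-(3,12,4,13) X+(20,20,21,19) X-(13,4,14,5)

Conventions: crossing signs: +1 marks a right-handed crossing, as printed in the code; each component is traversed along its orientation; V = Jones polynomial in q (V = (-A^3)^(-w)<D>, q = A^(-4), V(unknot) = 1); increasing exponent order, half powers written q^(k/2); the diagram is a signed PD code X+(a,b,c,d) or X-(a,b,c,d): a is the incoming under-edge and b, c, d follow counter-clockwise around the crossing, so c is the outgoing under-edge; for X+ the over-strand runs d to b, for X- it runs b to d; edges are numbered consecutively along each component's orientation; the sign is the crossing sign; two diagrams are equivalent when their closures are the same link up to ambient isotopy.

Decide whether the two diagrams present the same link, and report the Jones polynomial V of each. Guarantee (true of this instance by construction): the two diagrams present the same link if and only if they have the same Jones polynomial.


equivalent: no
V(D1) = q + q^3 - q^4  (w +4, c 12, <D> = -A^-4 + 1 + A^8)
D2 (bracket -A^-12 + 2A^-8 - 3A^-4 + 4 - 3A^4 + 3A^8 - 2A^12 + A^16; 14 crossings at w = +4): V = q^-1 - 2 + 3q - 3q^2 + 4q^3 - 3q^4 + 2q^5 - q^6
why: 2 values of V(q) split the 2 diagrams


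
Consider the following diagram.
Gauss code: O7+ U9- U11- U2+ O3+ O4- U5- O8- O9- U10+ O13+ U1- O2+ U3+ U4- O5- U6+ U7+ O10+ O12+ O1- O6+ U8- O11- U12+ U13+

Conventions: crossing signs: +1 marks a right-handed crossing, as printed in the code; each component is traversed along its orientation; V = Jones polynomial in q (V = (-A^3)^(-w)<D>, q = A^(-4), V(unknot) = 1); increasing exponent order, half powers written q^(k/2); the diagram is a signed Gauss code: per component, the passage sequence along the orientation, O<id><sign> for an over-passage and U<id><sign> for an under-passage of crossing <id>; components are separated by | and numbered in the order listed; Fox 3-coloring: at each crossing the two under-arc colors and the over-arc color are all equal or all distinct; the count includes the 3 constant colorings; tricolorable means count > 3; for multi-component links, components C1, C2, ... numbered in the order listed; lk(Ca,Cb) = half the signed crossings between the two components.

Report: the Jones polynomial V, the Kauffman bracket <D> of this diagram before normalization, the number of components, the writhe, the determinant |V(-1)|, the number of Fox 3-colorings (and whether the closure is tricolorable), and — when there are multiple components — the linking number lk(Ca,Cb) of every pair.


V(q) = 1
bracket: -A^3, w = +1
1 component, writhe +1, over 13 crossings
det 1, colorings 3 of 3^13 — not tricolorable
observation: w = +1 (over 13 crossings) is diagram-only; (-A^3)^(-1) removes it from V


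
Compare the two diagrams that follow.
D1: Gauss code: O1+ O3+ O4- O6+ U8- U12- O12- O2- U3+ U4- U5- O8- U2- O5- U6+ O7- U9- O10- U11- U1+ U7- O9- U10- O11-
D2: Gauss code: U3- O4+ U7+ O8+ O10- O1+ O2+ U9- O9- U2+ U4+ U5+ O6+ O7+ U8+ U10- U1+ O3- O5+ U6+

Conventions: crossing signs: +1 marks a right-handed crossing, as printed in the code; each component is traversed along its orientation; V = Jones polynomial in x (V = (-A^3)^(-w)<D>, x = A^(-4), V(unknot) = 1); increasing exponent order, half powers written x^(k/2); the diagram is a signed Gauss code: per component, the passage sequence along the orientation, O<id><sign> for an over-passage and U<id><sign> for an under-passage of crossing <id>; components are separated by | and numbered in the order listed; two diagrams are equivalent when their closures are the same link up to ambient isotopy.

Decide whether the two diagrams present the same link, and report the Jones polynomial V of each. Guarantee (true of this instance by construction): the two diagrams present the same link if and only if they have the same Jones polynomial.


equivalent: no
V(D1) = x^-8 - 2x^-7 + x^-6 - 2x^-5 + 2x^-4 + x^-2  (w -6, c 12, <D> = A^-10 + 2A^-2 - 2A^2 + A^6 - 2A^10 + A^14)
V(D2) = x - x^2 + 2x^3 - x^4 + x^5 - x^6  (w +4, c 10, <D> = -A^-12 + A^-8 - A^-4 + 2 - A^4 + A^8)
why: V(x) takes 2 values over 2 diagrams, fixing the grouping


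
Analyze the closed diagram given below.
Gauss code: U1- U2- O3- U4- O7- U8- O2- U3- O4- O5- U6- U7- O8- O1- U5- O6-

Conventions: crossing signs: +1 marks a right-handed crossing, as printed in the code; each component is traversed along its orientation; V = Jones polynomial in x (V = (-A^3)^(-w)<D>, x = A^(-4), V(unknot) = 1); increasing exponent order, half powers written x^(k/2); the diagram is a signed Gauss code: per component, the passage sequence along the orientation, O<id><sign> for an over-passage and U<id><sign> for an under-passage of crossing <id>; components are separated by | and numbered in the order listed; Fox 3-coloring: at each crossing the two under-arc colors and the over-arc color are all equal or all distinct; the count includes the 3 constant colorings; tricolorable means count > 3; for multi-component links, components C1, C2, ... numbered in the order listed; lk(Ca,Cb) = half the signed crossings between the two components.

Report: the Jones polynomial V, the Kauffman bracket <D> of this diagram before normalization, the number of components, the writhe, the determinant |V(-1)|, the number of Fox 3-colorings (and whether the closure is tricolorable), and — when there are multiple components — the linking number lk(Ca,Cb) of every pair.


V(x) = -x^-8 + x^-5 + x^-3
bracket: A^-12 + A^-4 - A^8, w = -8
1 component, writhe -8, over 8 crossings
det 3, colorings 9 of 3^8 — tricolorable
observation: w = -8 shifts under R1 moves; the (-A^3)^(8) factor cancels that in V
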